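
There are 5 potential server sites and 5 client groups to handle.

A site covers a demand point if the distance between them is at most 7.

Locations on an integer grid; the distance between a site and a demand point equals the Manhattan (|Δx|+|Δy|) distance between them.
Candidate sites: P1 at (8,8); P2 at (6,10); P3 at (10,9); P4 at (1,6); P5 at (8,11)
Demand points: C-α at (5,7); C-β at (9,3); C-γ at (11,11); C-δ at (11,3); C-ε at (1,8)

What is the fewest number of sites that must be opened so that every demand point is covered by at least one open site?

2

Coverage sets (demand points within 7 of each site):
  P1: {C-α, C-β, C-γ, C-ε}
  P2: {C-α, C-γ, C-ε}
  P3: {C-α, C-β, C-γ, C-δ}
  P4: {C-α, C-ε}
  P5: {C-α, C-γ}
No single site covers all 5 demand points.
But {P1, P3} covers everything, so the minimum is 2.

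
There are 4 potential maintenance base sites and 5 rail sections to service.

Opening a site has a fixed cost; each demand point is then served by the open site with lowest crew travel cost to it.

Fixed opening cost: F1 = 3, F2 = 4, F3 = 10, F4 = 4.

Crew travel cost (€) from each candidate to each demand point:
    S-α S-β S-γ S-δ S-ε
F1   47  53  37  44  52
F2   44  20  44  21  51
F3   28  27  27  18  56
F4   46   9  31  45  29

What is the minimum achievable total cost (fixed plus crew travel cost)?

Open {F3, F4}: assign each demand point to its cheapest open site.
  S-α→F3 28, S-β→F4 9, S-γ→F3 27, S-δ→F3 18, S-ε→F4 29
  crew travel cost 111, fixed 14 → total 125.
Compare {F1, F3, F4}: crew travel cost 111 + fixed 17 = 128.
Compare {F2, F3, F4}: crew travel cost 111 + fixed 18 = 129.
Compare {F1, F2, F3, F4}: crew travel cost 111 + fixed 21 = 132.
All other subsets cost ≥ 128. Minimum total cost: 125.

125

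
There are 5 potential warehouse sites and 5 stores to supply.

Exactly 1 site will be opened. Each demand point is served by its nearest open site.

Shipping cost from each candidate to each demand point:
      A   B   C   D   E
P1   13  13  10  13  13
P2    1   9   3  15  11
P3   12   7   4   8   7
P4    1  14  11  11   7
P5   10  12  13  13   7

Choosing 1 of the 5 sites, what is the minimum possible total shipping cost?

Open {P3}.
  A→P3 12, B→P3 7, C→P3 4, D→P3 8, E→P3 7  ⇒ total 38.
Compare {P2}: total 39.
Compare {P4}: total 44.
No size-1 selection does better; minimum is 38.

38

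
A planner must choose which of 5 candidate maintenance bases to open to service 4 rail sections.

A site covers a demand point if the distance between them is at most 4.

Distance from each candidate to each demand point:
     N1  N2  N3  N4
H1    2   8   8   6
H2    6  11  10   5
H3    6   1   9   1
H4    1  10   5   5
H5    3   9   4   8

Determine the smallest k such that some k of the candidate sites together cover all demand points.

Coverage sets (demand points within 4 of each site):
  H1: {N1}
  H2: {}
  H3: {N2, N4}
  H4: {N1}
  H5: {N1, N3}
No single site covers all 4 demand points.
But {H3, H5} covers everything, so the minimum is 2.

2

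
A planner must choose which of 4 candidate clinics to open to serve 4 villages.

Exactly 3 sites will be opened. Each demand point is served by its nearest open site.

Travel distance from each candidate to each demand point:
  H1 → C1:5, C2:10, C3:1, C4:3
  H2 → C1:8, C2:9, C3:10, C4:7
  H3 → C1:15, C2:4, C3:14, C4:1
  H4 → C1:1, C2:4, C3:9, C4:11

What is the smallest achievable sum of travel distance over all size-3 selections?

Open {H1, H3, H4}.
  C1→H4 1, C2→H3 4, C3→H1 1, C4→H3 1  ⇒ total 7.
Compare {H1, H2, H4}: total 9.
Compare {H1, H2, H3}: total 11.
No size-3 selection does better; minimum is 7.

7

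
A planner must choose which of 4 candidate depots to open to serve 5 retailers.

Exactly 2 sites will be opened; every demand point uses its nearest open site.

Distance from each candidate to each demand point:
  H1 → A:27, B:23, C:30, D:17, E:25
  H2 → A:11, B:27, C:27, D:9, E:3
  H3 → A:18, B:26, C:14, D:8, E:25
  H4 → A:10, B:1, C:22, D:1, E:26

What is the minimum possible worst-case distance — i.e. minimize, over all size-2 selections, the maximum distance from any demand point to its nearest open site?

Open {H2, H4}.
  Farthest demand point is C at distance 22 (to H4); all others are ≤ 22.
With {H1, H3} the worst case is 25.
With {H1, H4} the worst case is 25.
No size-2 selection achieves below 22.

22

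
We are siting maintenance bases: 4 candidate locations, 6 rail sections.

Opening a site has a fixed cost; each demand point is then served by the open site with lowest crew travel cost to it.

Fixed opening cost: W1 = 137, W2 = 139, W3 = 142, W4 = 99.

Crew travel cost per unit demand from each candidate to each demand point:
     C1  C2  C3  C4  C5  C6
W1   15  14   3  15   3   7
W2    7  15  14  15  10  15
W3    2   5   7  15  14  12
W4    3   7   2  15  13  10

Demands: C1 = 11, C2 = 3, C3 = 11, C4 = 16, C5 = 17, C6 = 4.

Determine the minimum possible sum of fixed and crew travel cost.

Open {W1, W4}: assign each demand point to its cheapest open site.
  C1→W4 11×3=33, C2→W4 3×7=21, C3→W4 11×2=22, C4→W1 16×15=240, C5→W1 17×3=51, C6→W1 4×7=28
  crew travel cost 395, fixed 236 → total 631.
Compare {W1, W3}: crew travel cost 389 + fixed 279 = 668.
Compare {W4}: crew travel cost 577 + fixed 99 = 676.
Compare {W1}: crew travel cost 559 + fixed 137 = 696.
All other subsets cost ≥ 668. Minimum total cost: 631.

631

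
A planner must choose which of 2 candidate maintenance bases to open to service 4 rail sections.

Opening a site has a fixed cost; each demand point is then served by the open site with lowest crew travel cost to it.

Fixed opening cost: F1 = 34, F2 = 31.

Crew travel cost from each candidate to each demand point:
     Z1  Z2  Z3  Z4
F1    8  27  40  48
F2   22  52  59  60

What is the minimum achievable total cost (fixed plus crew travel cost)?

Open {F1}: assign each demand point to its cheapest open site.
  Z1→F1 8, Z2→F1 27, Z3→F1 40, Z4→F1 48
  crew travel cost 123, fixed 34 → total 157.
Compare {F1, F2}: crew travel cost 123 + fixed 65 = 188.
Compare {F2}: crew travel cost 193 + fixed 31 = 224.

157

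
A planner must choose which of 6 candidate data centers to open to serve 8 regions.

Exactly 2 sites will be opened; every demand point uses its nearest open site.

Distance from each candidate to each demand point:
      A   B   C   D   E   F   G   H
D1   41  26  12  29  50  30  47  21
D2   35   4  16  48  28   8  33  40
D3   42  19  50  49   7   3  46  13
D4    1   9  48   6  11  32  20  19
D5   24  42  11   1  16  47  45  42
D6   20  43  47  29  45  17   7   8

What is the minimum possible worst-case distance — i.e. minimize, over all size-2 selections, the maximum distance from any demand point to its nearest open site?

Open {D2, D4}.
  Farthest demand point is G at distance 20 (to D4); all others are ≤ 20.
With {D2, D6} the worst case is 29.
With {D1, D4} the worst case is 30.
No size-2 selection achieves below 20.

20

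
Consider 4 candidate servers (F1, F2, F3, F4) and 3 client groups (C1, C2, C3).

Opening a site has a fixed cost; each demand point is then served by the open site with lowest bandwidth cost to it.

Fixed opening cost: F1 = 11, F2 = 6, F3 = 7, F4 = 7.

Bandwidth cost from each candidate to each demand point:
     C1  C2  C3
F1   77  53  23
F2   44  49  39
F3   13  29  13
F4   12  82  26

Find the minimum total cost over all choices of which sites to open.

62

Open {F3}: assign each demand point to its cheapest open site.
  C1→F3 13, C2→F3 29, C3→F3 13
  bandwidth cost 55, fixed 7 → total 62.
Compare {F2, F3}: bandwidth cost 55 + fixed 13 = 68.
Compare {F3, F4}: bandwidth cost 54 + fixed 14 = 68.
Compare {F1, F3}: bandwidth cost 55 + fixed 18 = 73.
All other subsets cost ≥ 68. Minimum total cost: 62.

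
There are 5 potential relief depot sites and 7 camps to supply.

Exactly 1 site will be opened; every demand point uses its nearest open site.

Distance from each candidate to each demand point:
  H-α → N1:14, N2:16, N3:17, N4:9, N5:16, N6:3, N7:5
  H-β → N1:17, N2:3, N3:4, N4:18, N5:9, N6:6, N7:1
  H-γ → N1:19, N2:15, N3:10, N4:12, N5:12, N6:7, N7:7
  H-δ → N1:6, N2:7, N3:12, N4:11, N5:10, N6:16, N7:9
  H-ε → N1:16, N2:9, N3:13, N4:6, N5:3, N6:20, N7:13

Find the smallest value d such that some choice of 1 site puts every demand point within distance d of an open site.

Open {H-δ}.
  Farthest demand point is N6 at distance 16 (to H-δ); all others are ≤ 16.
With {H-α} the worst case is 17.
With {H-β} the worst case is 18.
No size-1 selection achieves below 16.

16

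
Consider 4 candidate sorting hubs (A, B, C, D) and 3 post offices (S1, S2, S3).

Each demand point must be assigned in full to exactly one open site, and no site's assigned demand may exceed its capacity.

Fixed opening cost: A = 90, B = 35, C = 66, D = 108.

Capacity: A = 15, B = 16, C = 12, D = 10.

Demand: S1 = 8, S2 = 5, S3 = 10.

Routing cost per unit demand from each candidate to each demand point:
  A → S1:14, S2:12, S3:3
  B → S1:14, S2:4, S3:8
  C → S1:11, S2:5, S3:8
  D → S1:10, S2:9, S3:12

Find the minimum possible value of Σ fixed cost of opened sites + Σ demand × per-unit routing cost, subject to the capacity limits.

Open {A, B}; cheapest assignment that respects the capacities:
  A (cap 15, load 10): S3 — cost 10×3 = 30
  B (cap 16, load 13): S1, S2 — cost 8×14 + 5×4 = 132
  Shipping 162, fixed 125 → total 287.
  Any other capacity-feasible assignment to {A, B} ships for at least 162.
Compare {B, C}: its best feasible assignment gives total 289.
Compare {B, D}: its best feasible assignment gives total 323.
Every other set of open sites that can feasibly serve all demand totals ≥ 289 even under its best assignment. Minimum: 287.

287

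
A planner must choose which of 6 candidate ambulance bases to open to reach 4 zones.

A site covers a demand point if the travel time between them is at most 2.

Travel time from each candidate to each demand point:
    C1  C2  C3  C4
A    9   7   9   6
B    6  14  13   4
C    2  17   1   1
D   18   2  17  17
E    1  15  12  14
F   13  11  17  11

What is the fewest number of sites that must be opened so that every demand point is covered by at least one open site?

2

Coverage sets (demand points within 2 of each site):
  A: {}
  B: {}
  C: {C1, C3, C4}
  D: {C2}
  E: {C1}
  F: {}
No single site covers all 4 demand points.
But {C, D} covers everything, so the minimum is 2.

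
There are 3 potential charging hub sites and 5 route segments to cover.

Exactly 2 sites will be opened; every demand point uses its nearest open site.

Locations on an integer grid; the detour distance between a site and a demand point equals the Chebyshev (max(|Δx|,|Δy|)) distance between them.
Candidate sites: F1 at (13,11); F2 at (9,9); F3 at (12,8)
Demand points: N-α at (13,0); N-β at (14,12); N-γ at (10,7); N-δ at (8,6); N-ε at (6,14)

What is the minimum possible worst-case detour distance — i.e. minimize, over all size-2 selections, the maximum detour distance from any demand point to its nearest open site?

Open {F1, F3}.
  Farthest demand point is N-α at detour distance 8 (to F3); all others are ≤ 8.
With {F2, F3} the worst case is 8.
With {F1, F2} the worst case is 9.
No size-2 selection achieves below 8.

8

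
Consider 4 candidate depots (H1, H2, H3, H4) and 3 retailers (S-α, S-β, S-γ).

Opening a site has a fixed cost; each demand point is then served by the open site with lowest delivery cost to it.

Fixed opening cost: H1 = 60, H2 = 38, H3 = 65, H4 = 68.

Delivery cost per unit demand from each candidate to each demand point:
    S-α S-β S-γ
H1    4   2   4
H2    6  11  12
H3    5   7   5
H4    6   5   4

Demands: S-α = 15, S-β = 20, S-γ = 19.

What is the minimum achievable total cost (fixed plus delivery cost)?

Open {H1}: assign each demand point to its cheapest open site.
  S-α→H1 15×4=60, S-β→H1 20×2=40, S-γ→H1 19×4=76
  delivery cost 176, fixed 60 → total 236.
Compare {H1, H2}: delivery cost 176 + fixed 98 = 274.
Compare {H1, H3}: delivery cost 176 + fixed 125 = 301.
Compare {H1, H4}: delivery cost 176 + fixed 128 = 304.
All other subsets cost ≥ 274. Minimum total cost: 236.

236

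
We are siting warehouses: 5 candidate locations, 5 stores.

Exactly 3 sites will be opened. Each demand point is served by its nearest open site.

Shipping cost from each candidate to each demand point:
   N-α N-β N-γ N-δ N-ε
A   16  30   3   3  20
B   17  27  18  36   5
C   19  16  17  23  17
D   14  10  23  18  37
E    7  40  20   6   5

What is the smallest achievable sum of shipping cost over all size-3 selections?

28

Open {A, D, E}.
  N-α→E 7, N-β→D 10, N-γ→A 3, N-δ→A 3, N-ε→E 5  ⇒ total 28.
Compare {A, C, E}: total 34.
Compare {A, B, D}: total 35.
No size-3 selection does better; minimum is 28.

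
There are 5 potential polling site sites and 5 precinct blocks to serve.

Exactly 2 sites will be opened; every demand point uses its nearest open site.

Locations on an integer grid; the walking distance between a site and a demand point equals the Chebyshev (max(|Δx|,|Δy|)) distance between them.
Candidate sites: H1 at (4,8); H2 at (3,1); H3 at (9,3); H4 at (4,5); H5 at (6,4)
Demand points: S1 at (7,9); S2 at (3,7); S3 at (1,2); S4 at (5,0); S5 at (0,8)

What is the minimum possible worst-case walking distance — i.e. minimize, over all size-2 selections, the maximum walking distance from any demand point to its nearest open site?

4

Open {H1, H2}.
  Farthest demand point is S5 at walking distance 4 (to H1); all others are ≤ 4.
With {H2, H4} the worst case is 4.
With {H3, H4} the worst case is 4.
No size-2 selection achieves below 4.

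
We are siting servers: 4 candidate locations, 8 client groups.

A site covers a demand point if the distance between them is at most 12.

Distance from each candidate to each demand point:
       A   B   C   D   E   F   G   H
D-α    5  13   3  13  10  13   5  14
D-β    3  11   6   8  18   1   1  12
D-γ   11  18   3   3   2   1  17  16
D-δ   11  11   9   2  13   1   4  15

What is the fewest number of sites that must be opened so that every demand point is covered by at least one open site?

2

Coverage sets (demand points within 12 of each site):
  D-α: {A, C, E, G}
  D-β: {A, B, C, D, F, G, H}
  D-γ: {A, C, D, E, F}
  D-δ: {A, B, C, D, F, G}
No single site covers all 8 demand points.
But {D-α, D-β} covers everything, so the minimum is 2.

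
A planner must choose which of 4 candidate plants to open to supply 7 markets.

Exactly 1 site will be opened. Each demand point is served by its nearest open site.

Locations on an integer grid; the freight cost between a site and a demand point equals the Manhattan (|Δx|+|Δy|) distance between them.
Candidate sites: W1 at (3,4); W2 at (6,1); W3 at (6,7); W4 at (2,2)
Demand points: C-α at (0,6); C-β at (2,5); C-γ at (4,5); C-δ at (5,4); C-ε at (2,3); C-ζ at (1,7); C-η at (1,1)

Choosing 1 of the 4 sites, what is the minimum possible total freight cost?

23

Open {W1}.
  C-α→W1 5, C-β→W1 2, C-γ→W1 2, C-δ→W1 2, C-ε→W1 2, C-ζ→W1 5, C-η→W1 5  ⇒ total 23.
Compare {W4}: total 28.
Compare {W3}: total 45.
No size-1 selection does better; minimum is 23.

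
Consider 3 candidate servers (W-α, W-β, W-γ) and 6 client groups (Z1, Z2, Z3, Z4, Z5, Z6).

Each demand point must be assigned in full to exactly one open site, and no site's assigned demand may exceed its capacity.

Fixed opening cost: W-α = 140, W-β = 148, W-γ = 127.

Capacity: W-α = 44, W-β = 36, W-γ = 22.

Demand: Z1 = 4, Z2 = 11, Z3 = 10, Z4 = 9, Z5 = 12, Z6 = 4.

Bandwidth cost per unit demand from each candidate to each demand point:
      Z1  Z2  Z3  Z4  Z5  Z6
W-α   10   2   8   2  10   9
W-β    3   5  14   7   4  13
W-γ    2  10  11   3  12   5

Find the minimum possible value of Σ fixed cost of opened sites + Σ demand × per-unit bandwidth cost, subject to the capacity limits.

504

Open {W-α, W-β}; cheapest assignment that respects the capacities:
  W-α (cap 44, load 34): Z2, Z3, Z4, Z6 — cost 11×2 + 10×8 + 9×2 + 4×9 = 156
  W-β (cap 36, load 16): Z1, Z5 — cost 4×3 + 12×4 = 60
  Shipping 216, fixed 288 → total 504.
  Any other capacity-feasible assignment to {W-α, W-β} ships for at least 216.
Compare {W-α, W-γ}: its best feasible assignment gives total 535.
Compare {W-β, W-γ}: its best feasible assignment gives total 573.
Every other set of open sites that can feasibly serve all demand totals ≥ 535 even under its best assignment. Minimum: 504.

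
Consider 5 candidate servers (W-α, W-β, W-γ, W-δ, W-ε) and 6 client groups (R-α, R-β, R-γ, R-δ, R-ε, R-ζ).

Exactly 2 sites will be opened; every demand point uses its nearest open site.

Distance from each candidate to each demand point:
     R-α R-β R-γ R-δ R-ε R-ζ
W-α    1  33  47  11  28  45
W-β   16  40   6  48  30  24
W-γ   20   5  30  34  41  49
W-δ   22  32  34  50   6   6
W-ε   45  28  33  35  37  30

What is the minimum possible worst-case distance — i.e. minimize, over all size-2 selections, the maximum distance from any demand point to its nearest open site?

Open {W-α, W-β}.
  Farthest demand point is R-β at distance 33 (to W-α); all others are ≤ 33.
With {W-α, W-ε} the worst case is 33.
With {W-α, W-δ} the worst case is 34.
No size-2 selection achieves below 33.

33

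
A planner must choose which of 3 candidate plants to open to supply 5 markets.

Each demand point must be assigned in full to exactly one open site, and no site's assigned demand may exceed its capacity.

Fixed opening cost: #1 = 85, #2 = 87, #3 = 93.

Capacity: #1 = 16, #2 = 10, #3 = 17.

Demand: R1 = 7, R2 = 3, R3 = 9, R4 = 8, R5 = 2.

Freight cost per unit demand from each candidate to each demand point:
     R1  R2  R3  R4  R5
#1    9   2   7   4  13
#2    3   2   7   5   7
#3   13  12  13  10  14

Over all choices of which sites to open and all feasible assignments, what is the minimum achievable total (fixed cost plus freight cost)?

444

Open {#1, #3}; cheapest assignment that respects the capacities:
  #1 (cap 16, load 14): R2, R3, R5 — cost 3×2 + 9×7 + 2×13 = 95
  #3 (cap 17, load 15): R1, R4 — cost 7×13 + 8×10 = 171
  Shipping 266, fixed 178 → total 444.
  Any other capacity-feasible assignment to {#1, #3} ships for at least 266.
Compare {#1, #2, #3}: its best feasible assignment gives total 449.
Every other set of open sites that can feasibly serve all demand totals ≥ 449 even under its best assignment. Minimum: 444.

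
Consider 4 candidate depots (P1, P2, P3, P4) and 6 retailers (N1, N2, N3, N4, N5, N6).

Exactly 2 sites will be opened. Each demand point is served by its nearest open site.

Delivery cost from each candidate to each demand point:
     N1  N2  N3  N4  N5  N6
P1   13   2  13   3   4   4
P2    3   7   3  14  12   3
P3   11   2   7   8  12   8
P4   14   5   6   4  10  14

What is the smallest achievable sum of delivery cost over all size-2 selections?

18

Open {P1, P2}.
  N1→P2 3, N2→P1 2, N3→P2 3, N4→P1 3, N5→P1 4, N6→P2 3  ⇒ total 18.
Compare {P2, P4}: total 28.
Compare {P1, P3}: total 31.
No size-2 selection does better; minimum is 18.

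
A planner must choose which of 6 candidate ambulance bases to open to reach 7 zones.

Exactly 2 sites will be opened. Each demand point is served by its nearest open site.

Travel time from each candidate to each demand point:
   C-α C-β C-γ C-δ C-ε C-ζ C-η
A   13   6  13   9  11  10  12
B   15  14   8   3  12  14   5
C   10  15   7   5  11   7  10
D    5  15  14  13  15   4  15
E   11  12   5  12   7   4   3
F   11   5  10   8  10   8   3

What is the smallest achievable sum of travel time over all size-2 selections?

Open {E, F}.
  C-α→E 11, C-β→F 5, C-γ→E 5, C-δ→F 8, C-ε→E 7, C-ζ→E 4, C-η→E 3  ⇒ total 43.
Compare {A, E}: total 45.
Compare {B, E}: total 45.
No size-2 selection does better; minimum is 43.

43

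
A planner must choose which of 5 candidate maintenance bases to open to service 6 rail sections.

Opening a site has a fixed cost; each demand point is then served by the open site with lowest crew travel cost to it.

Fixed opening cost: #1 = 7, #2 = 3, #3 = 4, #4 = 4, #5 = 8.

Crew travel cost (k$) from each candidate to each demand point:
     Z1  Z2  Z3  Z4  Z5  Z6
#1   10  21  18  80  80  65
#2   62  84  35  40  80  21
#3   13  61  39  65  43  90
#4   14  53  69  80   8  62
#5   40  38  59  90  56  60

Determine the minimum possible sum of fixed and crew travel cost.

132

Open {#1, #2, #4}: assign each demand point to its cheapest open site.
  Z1→#1 10, Z2→#1 21, Z3→#1 18, Z4→#2 40, Z5→#4 8, Z6→#2 21
  crew travel cost 118, fixed 14 → total 132.
Compare {#1, #2, #3, #4}: crew travel cost 118 + fixed 18 = 136.
Compare {#1, #2, #4, #5}: crew travel cost 118 + fixed 22 = 140.
Compare {#1, #2, #3, #4, #5}: crew travel cost 118 + fixed 26 = 144.
All other subsets cost ≥ 136. Minimum total cost: 132.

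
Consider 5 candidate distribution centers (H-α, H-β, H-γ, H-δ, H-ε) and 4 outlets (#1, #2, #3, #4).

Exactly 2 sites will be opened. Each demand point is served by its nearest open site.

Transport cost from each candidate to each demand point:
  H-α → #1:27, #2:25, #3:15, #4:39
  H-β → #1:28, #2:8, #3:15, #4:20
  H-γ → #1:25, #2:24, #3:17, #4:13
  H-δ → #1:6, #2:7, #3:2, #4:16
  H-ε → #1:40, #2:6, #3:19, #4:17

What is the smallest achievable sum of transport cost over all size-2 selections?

Open {H-γ, H-δ}.
  #1→H-δ 6, #2→H-δ 7, #3→H-δ 2, #4→H-γ 13  ⇒ total 28.
Compare {H-δ, H-ε}: total 30.
Compare {H-α, H-δ}: total 31.
No size-2 selection does better; minimum is 28.

28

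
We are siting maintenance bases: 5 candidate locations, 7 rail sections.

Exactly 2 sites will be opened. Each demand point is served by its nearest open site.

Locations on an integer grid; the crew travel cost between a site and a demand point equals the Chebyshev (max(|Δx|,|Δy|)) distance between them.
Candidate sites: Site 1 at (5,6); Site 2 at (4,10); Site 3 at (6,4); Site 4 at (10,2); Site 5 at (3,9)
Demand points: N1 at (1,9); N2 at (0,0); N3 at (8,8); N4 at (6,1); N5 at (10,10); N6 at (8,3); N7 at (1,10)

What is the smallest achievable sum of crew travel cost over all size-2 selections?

Open {Site 3, Site 5}.
  N1→Site 5 2, N2→Site 3 6, N3→Site 3 4, N4→Site 3 3, N5→Site 3 6, N6→Site 3 2, N7→Site 5 2  ⇒ total 25.
Compare {Site 1, Site 5}: total 26.
Compare {Site 1, Site 3}: total 27.
No size-2 selection does better; minimum is 25.

25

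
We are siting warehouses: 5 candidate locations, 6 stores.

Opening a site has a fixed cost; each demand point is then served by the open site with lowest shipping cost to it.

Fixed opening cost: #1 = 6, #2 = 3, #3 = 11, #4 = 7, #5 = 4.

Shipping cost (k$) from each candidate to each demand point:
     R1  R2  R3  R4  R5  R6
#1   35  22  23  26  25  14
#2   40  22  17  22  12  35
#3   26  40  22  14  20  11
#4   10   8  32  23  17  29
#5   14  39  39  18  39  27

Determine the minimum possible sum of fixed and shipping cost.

93

Open {#2, #3, #4}: assign each demand point to its cheapest open site.
  R1→#4 10, R2→#4 8, R3→#2 17, R4→#3 14, R5→#2 12, R6→#3 11
  shipping cost 72, fixed 21 → total 93.
Compare {#2, #3, #4, #5}: shipping cost 72 + fixed 25 = 97.
Compare {#1, #2, #4}: shipping cost 83 + fixed 16 = 99.
Compare {#1, #2, #3, #4}: shipping cost 72 + fixed 27 = 99.
All other subsets cost ≥ 97. Minimum total cost: 93.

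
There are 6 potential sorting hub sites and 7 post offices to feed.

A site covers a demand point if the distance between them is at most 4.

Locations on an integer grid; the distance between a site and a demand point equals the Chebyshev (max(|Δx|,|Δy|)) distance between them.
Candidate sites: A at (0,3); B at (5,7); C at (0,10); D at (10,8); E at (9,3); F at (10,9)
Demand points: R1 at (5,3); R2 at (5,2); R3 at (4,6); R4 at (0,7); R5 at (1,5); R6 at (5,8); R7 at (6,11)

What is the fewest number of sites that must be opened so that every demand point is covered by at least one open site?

3

Coverage sets (demand points within 4 of each site):
  A: {R3, R4, R5}
  B: {R1, R3, R5, R6, R7}
  C: {R3, R4}
  D: {R7}
  E: {R1, R2}
  F: {R7}
No 2 sites suffice: every size-2 union leaves at least one demand point uncovered.
But {A, B, E} covers everything, so the minimum is 3.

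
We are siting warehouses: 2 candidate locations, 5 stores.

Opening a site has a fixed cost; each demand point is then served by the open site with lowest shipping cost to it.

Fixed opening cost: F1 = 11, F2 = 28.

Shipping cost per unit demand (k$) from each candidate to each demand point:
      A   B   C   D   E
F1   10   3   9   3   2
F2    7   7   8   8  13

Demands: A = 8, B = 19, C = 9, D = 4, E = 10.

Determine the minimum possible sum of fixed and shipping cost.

Open {F1, F2}: assign each demand point to its cheapest open site.
  A→F2 8×7=56, B→F1 19×3=57, C→F2 9×8=72, D→F1 4×3=12, E→F1 10×2=20
  shipping cost 217, fixed 39 → total 256.
Compare {F1}: shipping cost 250 + fixed 11 = 261.
Compare {F2}: shipping cost 423 + fixed 28 = 451.

256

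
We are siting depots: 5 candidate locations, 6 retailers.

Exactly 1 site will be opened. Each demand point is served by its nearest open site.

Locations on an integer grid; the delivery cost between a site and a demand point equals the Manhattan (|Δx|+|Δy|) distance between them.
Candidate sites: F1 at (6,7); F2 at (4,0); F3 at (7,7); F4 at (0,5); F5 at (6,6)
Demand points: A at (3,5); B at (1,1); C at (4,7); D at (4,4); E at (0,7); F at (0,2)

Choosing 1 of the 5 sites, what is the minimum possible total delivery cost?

24

Open {F4}.
  A→F4 3, B→F4 5, C→F4 6, D→F4 5, E→F4 2, F→F4 3  ⇒ total 24.
Compare {F2}: total 38.
Compare {F5}: total 38.
No size-1 selection does better; minimum is 24.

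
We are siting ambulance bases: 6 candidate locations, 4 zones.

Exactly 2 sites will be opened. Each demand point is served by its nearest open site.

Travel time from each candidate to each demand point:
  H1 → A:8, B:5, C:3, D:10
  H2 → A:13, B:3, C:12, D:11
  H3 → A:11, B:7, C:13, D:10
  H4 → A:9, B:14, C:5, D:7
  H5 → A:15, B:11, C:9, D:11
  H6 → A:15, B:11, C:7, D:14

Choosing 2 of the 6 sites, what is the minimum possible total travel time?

23

Open {H1, H4}.
  A→H1 8, B→H1 5, C→H1 3, D→H4 7  ⇒ total 23.
Compare {H1, H2}: total 24.
Compare {H2, H4}: total 24.
No size-2 selection does better; minimum is 23.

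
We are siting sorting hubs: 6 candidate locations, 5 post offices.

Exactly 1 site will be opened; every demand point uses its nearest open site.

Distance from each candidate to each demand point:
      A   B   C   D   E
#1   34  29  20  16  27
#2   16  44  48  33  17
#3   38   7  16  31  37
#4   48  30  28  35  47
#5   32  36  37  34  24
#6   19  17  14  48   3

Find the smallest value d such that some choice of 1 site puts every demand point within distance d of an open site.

34

Open {#1}.
  Farthest demand point is A at distance 34 (to #1); all others are ≤ 34.
With {#5} the worst case is 37.
With {#3} the worst case is 38.
No size-1 selection achieves below 34.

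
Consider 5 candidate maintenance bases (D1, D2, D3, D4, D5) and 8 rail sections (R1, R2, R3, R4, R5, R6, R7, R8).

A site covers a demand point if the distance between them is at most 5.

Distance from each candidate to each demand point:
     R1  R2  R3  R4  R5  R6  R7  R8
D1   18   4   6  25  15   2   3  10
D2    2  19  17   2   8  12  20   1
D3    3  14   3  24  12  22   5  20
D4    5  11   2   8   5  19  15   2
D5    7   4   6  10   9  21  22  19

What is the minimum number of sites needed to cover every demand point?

Coverage sets (demand points within 5 of each site):
  D1: {R2, R6, R7}
  D2: {R1, R4, R8}
  D3: {R1, R3, R7}
  D4: {R1, R3, R5, R8}
  D5: {R2}
No 2 sites suffice: every size-2 union leaves at least one demand point uncovered.
But {D1, D2, D4} covers everything, so the minimum is 3.

3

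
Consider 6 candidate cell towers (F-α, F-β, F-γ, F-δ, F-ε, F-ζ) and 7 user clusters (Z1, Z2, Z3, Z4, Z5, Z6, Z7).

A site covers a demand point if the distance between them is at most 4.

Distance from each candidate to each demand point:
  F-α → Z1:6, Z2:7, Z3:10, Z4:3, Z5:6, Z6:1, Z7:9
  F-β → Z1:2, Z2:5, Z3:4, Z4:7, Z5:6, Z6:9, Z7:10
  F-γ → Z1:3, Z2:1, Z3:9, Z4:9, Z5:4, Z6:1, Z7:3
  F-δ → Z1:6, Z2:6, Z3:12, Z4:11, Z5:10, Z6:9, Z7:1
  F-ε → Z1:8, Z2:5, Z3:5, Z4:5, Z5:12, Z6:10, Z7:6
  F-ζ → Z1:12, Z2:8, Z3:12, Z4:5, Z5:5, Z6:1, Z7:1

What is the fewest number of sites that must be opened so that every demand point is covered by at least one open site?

Coverage sets (demand points within 4 of each site):
  F-α: {Z4, Z6}
  F-β: {Z1, Z3}
  F-γ: {Z1, Z2, Z5, Z6, Z7}
  F-δ: {Z7}
  F-ε: {}
  F-ζ: {Z6, Z7}
No 2 sites suffice: every size-2 union leaves at least one demand point uncovered.
But {F-α, F-β, F-γ} covers everything, so the minimum is 3.

3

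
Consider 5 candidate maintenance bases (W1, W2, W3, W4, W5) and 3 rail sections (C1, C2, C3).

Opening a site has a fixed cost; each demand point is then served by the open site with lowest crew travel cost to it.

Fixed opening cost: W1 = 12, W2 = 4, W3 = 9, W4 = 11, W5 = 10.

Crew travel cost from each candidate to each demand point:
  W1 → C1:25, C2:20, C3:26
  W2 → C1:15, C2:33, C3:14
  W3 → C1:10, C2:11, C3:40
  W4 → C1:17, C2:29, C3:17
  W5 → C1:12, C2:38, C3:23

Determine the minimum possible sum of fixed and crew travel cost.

Open {W2, W3}: assign each demand point to its cheapest open site.
  C1→W3 10, C2→W3 11, C3→W2 14
  crew travel cost 35, fixed 13 → total 48.
Compare {W3, W4}: crew travel cost 38 + fixed 20 = 58.
Compare {W2, W3, W5}: crew travel cost 35 + fixed 23 = 58.
Compare {W2, W3, W4}: crew travel cost 35 + fixed 24 = 59.
All other subsets cost ≥ 58. Minimum total cost: 48.

48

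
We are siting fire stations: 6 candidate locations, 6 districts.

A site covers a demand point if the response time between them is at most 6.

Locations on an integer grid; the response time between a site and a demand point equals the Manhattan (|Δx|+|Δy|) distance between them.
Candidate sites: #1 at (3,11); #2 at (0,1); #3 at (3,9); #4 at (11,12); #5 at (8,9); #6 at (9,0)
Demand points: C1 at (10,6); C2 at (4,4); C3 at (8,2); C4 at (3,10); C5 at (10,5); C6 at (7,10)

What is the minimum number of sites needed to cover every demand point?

3

Coverage sets (demand points within 6 of each site):
  #1: {C4, C6}
  #2: {}
  #3: {C2, C4, C6}
  #4: {C6}
  #5: {C1, C4, C5, C6}
  #6: {C3, C5}
No 2 sites suffice: every size-2 union leaves at least one demand point uncovered.
But {#3, #5, #6} covers everything, so the minimum is 3.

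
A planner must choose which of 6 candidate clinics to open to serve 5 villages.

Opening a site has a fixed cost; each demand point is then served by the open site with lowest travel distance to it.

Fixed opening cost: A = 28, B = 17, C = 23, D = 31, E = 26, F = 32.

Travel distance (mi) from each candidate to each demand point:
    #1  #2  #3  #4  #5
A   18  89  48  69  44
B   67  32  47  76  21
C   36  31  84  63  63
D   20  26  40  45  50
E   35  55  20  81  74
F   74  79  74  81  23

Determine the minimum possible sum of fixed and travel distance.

200

Open {B, D}: assign each demand point to its cheapest open site.
  #1→D 20, #2→D 26, #3→D 40, #4→D 45, #5→B 21
  travel distance 152, fixed 48 → total 200.
Compare {B, D, E}: travel distance 132 + fixed 74 = 206.
Compare {D}: travel distance 181 + fixed 31 = 212.
Compare {D, F}: travel distance 154 + fixed 63 = 217.
All other subsets cost ≥ 206. Minimum total cost: 200.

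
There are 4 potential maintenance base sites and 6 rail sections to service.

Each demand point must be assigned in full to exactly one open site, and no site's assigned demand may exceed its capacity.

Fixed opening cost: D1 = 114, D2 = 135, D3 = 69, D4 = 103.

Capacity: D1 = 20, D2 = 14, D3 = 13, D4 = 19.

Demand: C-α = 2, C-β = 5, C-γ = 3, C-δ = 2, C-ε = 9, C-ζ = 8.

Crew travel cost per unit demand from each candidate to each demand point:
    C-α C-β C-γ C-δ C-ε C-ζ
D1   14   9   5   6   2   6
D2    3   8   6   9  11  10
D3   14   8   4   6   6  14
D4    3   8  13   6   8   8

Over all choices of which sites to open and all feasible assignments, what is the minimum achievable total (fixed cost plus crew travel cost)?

341

Open {D1, D3}; cheapest assignment that respects the capacities:
  D1 (cap 20, load 19): C-α, C-ε, C-ζ — cost 2×14 + 9×2 + 8×6 = 94
  D3 (cap 13, load 10): C-β, C-γ, C-δ — cost 5×8 + 3×4 + 2×6 = 64
  Shipping 158, fixed 183 → total 341.
  Any other capacity-feasible assignment to {D1, D3} ships for at least 158.
Compare {D1, D4}: its best feasible assignment gives total 356.
Compare {D3, D4}: its best feasible assignment gives total 360.
Every other set of open sites that can feasibly serve all demand totals ≥ 356 even under its best assignment. Minimum: 341.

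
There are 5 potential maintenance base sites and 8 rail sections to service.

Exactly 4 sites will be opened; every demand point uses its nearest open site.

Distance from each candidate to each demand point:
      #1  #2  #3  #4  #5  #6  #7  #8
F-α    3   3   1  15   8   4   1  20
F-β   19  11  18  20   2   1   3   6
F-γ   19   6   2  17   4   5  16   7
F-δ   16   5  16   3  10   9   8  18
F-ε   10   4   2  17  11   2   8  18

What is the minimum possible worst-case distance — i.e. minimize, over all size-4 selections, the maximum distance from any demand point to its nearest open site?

6

Open {F-α, F-β, F-γ, F-δ}.
  Farthest demand point is #8 at distance 6 (to F-β); all others are ≤ 6.
With {F-α, F-β, F-δ, F-ε} the worst case is 6.
With {F-α, F-γ, F-δ, F-ε} the worst case is 7.
No size-4 selection achieves below 6.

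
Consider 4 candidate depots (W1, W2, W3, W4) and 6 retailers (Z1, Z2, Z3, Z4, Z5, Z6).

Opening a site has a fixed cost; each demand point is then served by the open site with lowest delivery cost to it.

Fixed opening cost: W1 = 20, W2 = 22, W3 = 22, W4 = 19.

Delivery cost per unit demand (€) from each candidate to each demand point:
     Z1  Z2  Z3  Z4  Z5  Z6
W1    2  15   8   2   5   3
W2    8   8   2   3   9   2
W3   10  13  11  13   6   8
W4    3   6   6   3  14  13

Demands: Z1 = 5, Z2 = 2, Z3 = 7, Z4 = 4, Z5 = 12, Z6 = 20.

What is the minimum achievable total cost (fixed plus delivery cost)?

Open {W1, W2}: assign each demand point to its cheapest open site.
  Z1→W1 5×2=10, Z2→W2 2×8=16, Z3→W2 7×2=14, Z4→W1 4×2=8, Z5→W1 12×5=60, Z6→W2 20×2=40
  delivery cost 148, fixed 42 → total 190.
Compare {W1, W2, W4}: delivery cost 144 + fixed 61 = 205.
Compare {W1, W2, W3}: delivery cost 148 + fixed 64 = 212.
Compare {W1, W2, W3, W4}: delivery cost 144 + fixed 83 = 227.
All other subsets cost ≥ 205. Minimum total cost: 190.

190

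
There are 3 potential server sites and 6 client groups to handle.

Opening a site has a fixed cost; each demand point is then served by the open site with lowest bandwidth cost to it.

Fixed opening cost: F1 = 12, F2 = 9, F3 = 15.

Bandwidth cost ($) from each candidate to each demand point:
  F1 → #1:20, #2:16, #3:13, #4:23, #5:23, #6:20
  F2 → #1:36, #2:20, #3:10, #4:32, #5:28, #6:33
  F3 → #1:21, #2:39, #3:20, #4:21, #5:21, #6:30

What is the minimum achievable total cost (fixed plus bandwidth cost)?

127

Open {F1}: assign each demand point to its cheapest open site.
  #1→F1 20, #2→F1 16, #3→F1 13, #4→F1 23, #5→F1 23, #6→F1 20
  bandwidth cost 115, fixed 12 → total 127.
Compare {F1, F2}: bandwidth cost 112 + fixed 21 = 133.
Compare {F1, F3}: bandwidth cost 111 + fixed 27 = 138.
Compare {F1, F2, F3}: bandwidth cost 108 + fixed 36 = 144.
All other subsets cost ≥ 133. Minimum total cost: 127.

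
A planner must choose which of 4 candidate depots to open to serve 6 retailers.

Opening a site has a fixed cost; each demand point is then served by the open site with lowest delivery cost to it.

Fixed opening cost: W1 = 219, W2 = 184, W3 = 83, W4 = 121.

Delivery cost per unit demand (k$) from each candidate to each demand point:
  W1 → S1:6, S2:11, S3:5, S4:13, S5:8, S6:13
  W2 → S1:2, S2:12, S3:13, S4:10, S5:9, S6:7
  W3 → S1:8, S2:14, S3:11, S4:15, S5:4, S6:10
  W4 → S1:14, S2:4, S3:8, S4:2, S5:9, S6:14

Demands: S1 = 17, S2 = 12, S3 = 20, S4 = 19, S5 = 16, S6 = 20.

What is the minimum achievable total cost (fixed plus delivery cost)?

Open {W3, W4}: assign each demand point to its cheapest open site.
  S1→W3 17×8=136, S2→W4 12×4=48, S3→W4 20×8=160, S4→W4 19×2=38, S5→W3 16×4=64, S6→W3 20×10=200
  delivery cost 646, fixed 204 → total 850.
Compare {W2, W4}: delivery cost 564 + fixed 305 = 869.
Compare {W2, W3, W4}: delivery cost 484 + fixed 388 = 872.
Compare {W1, W3, W4}: delivery cost 552 + fixed 423 = 975.
All other subsets cost ≥ 869. Minimum total cost: 850.

850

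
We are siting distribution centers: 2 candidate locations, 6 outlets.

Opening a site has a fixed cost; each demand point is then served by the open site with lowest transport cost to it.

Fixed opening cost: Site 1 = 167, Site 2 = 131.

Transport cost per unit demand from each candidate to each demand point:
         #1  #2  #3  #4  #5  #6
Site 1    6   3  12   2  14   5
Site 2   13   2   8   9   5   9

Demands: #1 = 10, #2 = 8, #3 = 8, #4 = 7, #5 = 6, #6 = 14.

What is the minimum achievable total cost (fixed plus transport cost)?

Open {Site 1}: assign each demand point to its cheapest open site.
  #1→Site 1 10×6=60, #2→Site 1 8×3=24, #3→Site 1 8×12=96, #4→Site 1 7×2=14, #5→Site 1 6×14=84, #6→Site 1 14×5=70
  transport cost 348, fixed 167 → total 515.
Compare {Site 1, Site 2}: transport cost 254 + fixed 298 = 552.
Compare {Site 2}: transport cost 429 + fixed 131 = 560.

515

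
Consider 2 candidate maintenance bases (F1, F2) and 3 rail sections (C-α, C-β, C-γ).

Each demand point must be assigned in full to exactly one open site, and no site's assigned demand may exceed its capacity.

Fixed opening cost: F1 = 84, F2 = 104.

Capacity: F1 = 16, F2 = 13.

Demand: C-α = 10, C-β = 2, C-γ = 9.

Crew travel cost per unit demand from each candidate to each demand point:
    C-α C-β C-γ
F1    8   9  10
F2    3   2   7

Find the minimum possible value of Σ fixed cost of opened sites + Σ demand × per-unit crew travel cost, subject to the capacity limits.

312

Open {F1, F2}; cheapest assignment that respects the capacities:
  F1 (cap 16, load 9): C-γ — cost 9×10 = 90
  F2 (cap 13, load 12): C-α, C-β — cost 10×3 + 2×2 = 34
  Shipping 124, fixed 188 → total 312.
  Any other capacity-feasible assignment to {F1, F2} ships for at least 124.
Total demand is 21 and no other set of sites has combined capacity ≥ 21, so {F1, F2} is the only feasible choice of open sites. Minimum: 312.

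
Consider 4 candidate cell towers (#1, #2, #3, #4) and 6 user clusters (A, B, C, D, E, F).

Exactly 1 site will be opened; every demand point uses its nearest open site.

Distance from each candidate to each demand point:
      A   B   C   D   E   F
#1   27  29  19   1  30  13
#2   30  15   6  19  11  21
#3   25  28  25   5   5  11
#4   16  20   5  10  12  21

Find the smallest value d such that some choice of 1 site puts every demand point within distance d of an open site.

Open {#4}.
  Farthest demand point is F at distance 21 (to #4); all others are ≤ 21.
With {#3} the worst case is 28.
With {#1} the worst case is 30.
No size-1 selection achieves below 21.

21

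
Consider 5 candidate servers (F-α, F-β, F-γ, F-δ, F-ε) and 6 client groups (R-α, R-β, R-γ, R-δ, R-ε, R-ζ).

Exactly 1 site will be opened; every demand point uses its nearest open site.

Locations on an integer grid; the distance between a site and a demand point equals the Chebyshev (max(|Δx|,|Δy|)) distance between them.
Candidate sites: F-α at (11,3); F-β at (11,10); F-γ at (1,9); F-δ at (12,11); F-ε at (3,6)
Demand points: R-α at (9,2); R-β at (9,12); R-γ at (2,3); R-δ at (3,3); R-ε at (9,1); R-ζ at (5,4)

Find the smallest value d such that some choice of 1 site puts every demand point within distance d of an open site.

Open {F-ε}.
  Farthest demand point is R-α at distance 6 (to F-ε); all others are ≤ 6.
With {F-γ} the worst case is 8.
With {F-α} the worst case is 9.
No size-1 selection achieves below 6.

6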